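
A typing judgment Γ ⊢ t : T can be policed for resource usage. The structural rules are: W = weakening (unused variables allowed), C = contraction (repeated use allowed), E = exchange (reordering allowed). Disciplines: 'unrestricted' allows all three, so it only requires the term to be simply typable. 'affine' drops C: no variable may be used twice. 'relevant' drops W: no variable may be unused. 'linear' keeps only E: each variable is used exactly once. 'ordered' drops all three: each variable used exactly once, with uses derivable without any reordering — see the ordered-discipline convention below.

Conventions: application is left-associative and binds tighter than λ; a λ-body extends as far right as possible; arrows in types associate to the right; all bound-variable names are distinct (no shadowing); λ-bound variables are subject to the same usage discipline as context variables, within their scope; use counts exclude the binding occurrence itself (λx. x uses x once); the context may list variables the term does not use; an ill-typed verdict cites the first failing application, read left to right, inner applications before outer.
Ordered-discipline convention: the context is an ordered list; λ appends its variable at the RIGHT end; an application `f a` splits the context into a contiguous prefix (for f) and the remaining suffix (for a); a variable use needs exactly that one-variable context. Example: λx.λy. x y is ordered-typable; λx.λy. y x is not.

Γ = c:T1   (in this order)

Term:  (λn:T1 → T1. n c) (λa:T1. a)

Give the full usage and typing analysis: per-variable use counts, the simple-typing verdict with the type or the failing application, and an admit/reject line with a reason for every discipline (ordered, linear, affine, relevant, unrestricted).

usage: c: 1, n [bound]: 1, a [bound]: 1
uses in reading order: n, c, a
typing: well-typed — term : T1
ordered: ✗, no ordered split (uses run n, c, a)
linear: ✓, single use per variable (c, n, a)
affine: ✓, c, n, a: no repeats, contraction unneeded
relevant: ✓, c, n, a: all used, weakening unneeded
unrestricted: ✓, well-typed at T1; no restrictions here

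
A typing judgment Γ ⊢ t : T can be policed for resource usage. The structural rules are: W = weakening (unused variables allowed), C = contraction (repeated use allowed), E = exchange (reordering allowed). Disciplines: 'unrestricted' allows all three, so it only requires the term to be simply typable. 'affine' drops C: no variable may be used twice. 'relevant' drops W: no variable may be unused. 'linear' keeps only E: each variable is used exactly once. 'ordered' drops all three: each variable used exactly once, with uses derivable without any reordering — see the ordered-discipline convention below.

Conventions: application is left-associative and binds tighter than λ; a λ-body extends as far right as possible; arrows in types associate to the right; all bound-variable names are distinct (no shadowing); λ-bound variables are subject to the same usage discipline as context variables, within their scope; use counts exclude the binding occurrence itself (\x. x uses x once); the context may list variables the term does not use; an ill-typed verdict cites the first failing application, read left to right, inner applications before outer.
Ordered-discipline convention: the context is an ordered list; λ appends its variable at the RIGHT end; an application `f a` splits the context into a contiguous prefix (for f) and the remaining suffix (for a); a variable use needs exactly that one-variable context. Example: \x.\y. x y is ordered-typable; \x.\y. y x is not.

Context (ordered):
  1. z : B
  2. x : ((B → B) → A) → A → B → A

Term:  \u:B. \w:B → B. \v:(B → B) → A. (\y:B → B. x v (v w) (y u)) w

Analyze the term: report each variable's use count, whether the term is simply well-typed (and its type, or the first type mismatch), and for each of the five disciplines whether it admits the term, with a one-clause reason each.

counts: z: 0; x: 1; u [bound]: 1; w [bound]: 2; v [bound]: 2; y [bound]: 1
left-to-right use order: x, v, v, w, y, u, w
typing: well-typed at B → (B → B) → ((B → B) → A) → A
ordered: ✗ — uses contraction: w ×2, v ×2; unused: z — weakening required
linear: ✗ — uses contraction: w ×2, v ×2; unused: z — weakening required
affine: ✗ — uses contraction: w ×2, v ×2
relevant: ✗ — unused: z — weakening required
unrestricted: ✓ — simply typable at B → (B → B) → ((B → B) → A) → A; W, C, E all held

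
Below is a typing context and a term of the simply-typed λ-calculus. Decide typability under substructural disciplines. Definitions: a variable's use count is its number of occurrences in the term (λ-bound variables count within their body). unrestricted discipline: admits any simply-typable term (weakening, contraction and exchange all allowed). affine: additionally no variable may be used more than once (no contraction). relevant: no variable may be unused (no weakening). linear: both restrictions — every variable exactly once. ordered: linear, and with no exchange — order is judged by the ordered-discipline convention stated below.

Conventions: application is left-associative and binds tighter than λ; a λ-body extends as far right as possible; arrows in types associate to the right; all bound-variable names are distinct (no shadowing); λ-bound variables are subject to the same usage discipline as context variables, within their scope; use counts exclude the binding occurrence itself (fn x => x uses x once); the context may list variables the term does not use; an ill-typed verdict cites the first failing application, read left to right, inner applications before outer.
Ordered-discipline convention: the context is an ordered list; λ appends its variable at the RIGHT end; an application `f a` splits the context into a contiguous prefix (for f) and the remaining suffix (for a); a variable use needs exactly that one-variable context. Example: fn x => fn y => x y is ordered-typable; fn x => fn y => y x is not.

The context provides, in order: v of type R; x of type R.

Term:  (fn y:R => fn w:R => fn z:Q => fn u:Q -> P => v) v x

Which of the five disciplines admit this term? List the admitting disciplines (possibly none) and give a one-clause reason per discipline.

accepted by: unrestricted
usage: v=2; x=1; y [bound]=0; w [bound]=0; z [bound]=0; u [bound]=0
left-to-right use order: v, v, x
typing: ✓ — Q -> (Q -> P) -> R
ordered: ✗, v ×2 used more than once (contraction); y, w, z, u left unused
linear: ✗, v ×2 used more than once (contraction); y, w, z, u left unused
affine: ✗, v ×2 used more than once (contraction)
relevant: ✗, y, w, z, u left unused
unrestricted: ✓, typability at Q -> (Q -> P) -> R is all that's needed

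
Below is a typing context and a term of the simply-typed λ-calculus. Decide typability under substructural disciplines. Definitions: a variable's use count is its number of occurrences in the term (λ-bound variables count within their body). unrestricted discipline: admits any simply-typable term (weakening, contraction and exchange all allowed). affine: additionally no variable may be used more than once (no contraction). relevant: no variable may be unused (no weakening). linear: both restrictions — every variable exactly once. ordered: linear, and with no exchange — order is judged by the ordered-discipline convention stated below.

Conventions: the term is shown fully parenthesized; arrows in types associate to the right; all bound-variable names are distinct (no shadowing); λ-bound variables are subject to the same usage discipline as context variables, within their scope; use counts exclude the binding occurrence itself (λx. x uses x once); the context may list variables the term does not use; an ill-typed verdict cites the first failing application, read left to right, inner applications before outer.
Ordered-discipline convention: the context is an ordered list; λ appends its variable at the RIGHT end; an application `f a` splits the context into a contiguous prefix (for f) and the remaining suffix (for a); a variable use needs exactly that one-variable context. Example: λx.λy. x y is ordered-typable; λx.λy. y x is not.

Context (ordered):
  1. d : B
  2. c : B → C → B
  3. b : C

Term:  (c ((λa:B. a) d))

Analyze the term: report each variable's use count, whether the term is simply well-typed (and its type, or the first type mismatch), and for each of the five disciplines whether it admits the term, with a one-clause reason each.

usage: d: 1, c: 1, b: 0, a [bound]: 1
order of uses: c, a, d
typing: well-typed at C → B
ordered: ✗ — b never used (weakening)
linear: ✗ — b never used (weakening)
affine: ✓ — no duplicate uses among d, c, b, a
relevant: ✗ — b never used (weakening)
unrestricted: ✓ — type-checks (C → B) and nothing is barred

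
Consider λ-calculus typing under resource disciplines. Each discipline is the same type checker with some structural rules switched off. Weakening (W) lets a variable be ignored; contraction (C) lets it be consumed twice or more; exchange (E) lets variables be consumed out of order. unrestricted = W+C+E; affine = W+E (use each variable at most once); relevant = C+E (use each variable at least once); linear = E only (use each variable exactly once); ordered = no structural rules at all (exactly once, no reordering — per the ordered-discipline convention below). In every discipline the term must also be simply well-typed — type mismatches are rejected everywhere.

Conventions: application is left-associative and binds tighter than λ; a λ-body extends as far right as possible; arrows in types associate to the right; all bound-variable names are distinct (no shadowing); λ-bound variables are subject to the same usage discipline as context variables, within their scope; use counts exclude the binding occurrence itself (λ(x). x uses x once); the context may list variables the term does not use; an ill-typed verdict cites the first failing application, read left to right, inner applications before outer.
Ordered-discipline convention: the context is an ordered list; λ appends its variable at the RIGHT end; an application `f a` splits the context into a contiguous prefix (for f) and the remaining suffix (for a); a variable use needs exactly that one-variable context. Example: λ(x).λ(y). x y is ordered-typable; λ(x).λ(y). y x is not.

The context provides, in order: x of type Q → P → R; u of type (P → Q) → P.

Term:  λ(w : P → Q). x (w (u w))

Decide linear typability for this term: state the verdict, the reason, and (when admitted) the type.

no — uses contraction: w ×2
counts: x ×1; u ×1; w [bound] ×2
order of uses: x, w, u, w
typing: well-typed — term : (P → Q) → P → R
summary: ordered ✗ · linear ✗ · affine ✗ · relevant ✓ · unrestricted ✓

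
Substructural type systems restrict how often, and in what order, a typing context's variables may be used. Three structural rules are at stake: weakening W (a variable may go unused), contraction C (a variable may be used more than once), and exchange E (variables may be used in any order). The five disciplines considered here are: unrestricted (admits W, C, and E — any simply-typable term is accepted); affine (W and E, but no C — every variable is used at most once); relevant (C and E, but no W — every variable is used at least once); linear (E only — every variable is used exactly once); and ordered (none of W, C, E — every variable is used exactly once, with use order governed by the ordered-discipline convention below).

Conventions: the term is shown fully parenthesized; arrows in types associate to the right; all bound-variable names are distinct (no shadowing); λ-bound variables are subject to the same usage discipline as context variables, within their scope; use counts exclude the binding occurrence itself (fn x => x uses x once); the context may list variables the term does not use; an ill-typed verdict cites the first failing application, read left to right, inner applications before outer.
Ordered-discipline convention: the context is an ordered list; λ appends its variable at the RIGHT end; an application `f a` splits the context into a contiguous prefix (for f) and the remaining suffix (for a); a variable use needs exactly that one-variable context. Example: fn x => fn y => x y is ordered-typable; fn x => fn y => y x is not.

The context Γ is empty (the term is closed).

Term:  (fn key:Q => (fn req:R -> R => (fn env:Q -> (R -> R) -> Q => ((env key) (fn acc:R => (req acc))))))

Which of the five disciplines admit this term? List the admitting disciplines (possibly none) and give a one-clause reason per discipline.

admitted in: linear, affine, relevant, unrestricted
use counts: key [bound] ×1; req [bound] ×1; env [bound] ×1; acc [bound] ×1
left-to-right use order: env, key, req, acc
typing: the term checks, with type Q -> (R -> R) -> (Q -> (R -> R) -> Q) -> Q
ordered: ✗ — use order env, key, req, acc needs exchange
linear: ✓ — key, req, env, acc: one use apiece
affine: ✓ — at most one use each (key, req, env, acc)
relevant: ✓ — key, req, env, acc: all used, weakening unneeded
unrestricted: ✓ — simply typable at Q -> (R -> R) -> (Q -> (R -> R) -> Q) -> Q; W, C, E all held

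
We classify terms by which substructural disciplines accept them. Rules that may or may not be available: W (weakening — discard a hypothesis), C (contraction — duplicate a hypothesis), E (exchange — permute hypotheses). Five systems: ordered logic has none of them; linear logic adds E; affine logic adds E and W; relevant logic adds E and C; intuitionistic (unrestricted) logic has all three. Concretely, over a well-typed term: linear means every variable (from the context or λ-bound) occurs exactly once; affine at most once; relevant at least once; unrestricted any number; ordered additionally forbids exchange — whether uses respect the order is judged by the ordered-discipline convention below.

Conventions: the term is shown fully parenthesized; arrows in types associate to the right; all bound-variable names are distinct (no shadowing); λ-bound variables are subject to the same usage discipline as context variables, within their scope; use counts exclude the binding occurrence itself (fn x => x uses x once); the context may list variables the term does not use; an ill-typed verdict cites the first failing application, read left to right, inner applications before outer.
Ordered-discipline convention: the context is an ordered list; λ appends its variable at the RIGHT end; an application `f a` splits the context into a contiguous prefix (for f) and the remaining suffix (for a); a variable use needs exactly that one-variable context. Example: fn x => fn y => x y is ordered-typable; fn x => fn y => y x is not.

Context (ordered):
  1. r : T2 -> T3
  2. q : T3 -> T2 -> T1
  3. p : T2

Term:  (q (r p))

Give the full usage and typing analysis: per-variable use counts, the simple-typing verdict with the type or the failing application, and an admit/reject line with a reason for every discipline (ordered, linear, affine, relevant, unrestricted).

use counts: r: 1×, q: 1×, p: 1×
use order (left to right): q, r, p
typing: well-typed — term : T2 -> T1
ordered ✗ (needs exchange: uses follow q, r, p)
linear ✓ (exactly-once usage across r, q, p)
affine ✓ (none of r, q, p used more than once)
relevant ✓ (none of r, q, p goes unused)
unrestricted ✓ (type-checks (T2 -> T1) and nothing is barred)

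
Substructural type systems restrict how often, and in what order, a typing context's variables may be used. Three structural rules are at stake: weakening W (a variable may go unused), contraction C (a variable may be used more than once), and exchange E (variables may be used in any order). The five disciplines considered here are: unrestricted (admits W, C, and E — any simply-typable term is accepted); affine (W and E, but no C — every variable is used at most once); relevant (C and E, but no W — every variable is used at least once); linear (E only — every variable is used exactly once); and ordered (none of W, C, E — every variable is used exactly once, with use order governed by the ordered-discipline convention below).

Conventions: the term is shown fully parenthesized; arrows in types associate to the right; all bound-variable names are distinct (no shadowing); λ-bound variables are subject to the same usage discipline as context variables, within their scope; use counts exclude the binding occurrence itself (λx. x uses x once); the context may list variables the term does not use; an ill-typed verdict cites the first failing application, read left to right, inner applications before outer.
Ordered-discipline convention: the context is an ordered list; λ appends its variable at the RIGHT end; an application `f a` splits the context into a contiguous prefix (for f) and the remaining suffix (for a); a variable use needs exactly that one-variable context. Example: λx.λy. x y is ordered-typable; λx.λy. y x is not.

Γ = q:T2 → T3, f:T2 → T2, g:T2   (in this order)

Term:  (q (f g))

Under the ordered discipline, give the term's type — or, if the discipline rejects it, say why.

term : T3
use counts: q: 1, f: 1, g: 1
left-to-right use order: q, f, g
typing: well-typed at T3
across the five disciplines: ordered ✓, linear ✓, affine ✓, relevant ✓, unrestricted ✓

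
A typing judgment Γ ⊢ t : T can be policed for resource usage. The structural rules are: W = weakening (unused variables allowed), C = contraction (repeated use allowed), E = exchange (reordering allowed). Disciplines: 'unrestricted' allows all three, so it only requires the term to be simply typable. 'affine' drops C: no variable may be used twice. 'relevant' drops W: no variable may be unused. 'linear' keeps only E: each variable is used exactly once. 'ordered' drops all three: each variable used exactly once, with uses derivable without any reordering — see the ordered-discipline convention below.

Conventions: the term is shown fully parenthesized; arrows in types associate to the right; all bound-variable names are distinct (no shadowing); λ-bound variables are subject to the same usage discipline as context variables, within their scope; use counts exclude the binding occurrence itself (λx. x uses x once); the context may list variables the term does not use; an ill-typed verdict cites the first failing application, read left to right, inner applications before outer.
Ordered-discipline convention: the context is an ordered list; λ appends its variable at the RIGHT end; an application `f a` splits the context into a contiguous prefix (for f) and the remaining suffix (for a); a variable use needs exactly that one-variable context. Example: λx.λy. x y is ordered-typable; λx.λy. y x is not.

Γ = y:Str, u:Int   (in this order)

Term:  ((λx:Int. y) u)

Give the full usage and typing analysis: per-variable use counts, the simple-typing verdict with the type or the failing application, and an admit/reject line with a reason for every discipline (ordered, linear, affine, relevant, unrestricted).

variable uses: y=1, u=1, x [bound]=0
use order (left to right): y, u
typing: the term checks, with type Str
ordered: ✗ — needs weakening: x unused
linear: ✗ — needs weakening: x unused
affine: ✓ — no duplicate uses among y, u, x
relevant: ✗ — needs weakening: x unused
unrestricted: ✓ — type-checks (Str) and nothing is barred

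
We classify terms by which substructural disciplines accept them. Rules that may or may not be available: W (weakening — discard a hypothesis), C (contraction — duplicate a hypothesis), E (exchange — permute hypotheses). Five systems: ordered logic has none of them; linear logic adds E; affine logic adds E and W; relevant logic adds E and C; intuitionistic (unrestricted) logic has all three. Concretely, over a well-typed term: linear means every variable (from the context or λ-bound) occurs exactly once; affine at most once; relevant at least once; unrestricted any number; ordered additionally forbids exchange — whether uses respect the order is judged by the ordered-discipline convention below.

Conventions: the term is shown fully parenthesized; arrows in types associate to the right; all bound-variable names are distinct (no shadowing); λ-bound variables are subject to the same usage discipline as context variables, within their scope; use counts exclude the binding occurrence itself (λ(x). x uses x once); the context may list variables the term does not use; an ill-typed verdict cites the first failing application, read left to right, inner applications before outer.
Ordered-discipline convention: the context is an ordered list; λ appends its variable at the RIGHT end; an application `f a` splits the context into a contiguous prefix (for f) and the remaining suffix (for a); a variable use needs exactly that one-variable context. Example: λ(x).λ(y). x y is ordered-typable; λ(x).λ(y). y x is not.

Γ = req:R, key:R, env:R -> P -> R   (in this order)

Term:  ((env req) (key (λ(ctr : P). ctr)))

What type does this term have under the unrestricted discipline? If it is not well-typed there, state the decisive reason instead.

not well-typed under unrestricted — fails simple typing
usage: req: 1, key: 1, env: 1, ctr [bound]: 1
left-to-right use order: env, req, key, ctr
typing: ill-typed: applying a non-function (R)
per-discipline verdicts: ordered ✗ · linear ✗ · affine ✗ · relevant ✗ · unrestricted ✗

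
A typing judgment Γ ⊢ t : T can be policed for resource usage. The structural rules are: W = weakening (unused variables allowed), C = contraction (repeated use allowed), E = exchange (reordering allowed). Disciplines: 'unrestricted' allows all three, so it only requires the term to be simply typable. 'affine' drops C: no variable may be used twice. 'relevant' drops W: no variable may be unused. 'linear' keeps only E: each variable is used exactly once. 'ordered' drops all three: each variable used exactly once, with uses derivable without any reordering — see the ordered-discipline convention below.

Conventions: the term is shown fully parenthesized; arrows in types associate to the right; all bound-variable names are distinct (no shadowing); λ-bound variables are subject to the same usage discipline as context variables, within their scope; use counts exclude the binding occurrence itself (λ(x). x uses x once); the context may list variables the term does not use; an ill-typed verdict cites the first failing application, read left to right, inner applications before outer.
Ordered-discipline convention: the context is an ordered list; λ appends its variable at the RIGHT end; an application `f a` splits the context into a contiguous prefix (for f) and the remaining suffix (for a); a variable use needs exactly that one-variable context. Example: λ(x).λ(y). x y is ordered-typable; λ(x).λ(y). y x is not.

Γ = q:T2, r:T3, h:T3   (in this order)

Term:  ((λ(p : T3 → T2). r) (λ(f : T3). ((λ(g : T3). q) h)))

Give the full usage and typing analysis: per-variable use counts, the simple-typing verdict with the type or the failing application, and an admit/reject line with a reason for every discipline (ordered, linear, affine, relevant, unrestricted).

counts: q ×1; r ×1; h ×1; p (λ-bound) ×0; f (λ-bound) ×0; g (λ-bound) ×0
uses in reading order: r, q, h
typing: well-typed at T3
ordered: ✗, needs weakening: p, f, g unused
linear: ✗, needs weakening: p, f, g unused
affine: ✓, none of q, r, h, p, f, g used more than once
relevant: ✗, needs weakening: p, f, g unused
unrestricted: ✓, type-checks (T3) and nothing is barred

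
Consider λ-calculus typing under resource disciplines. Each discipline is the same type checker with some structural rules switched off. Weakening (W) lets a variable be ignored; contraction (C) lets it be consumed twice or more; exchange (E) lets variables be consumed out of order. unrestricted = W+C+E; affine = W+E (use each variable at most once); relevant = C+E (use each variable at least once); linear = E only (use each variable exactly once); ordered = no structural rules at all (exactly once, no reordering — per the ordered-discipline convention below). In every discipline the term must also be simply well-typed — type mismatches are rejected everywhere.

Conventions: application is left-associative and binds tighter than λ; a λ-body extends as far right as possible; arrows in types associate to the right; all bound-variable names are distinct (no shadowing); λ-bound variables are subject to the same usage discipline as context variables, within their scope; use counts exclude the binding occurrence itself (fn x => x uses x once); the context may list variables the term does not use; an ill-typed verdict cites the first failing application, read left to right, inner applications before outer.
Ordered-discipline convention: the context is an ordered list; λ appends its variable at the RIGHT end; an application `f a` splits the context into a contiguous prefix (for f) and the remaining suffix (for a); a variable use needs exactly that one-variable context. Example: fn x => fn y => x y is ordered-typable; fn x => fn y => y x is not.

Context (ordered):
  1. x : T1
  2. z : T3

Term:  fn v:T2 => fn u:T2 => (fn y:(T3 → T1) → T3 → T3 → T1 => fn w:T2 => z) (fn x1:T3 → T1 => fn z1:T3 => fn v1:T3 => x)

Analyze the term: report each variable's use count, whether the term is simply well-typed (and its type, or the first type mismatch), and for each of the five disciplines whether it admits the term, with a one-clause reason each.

variable uses: x: 1, z: 1, v [bound]: 0, u [bound]: 0, y [bound]: 0, w [bound]: 0, x1 [bound]: 0, z1 [bound]: 0, v1 [bound]: 0
use order (left to right): z, x
typing: well-typed at T2 → T2 → T2 → T3
ordered: ✗, needs weakening: v, u, y, w, x1, z1, v1 unused
linear: ✗, needs weakening: v, u, y, w, x1, z1, v1 unused
affine: ✓, no duplicate uses among x, z, v, u, y, w, x1, z1, v1
relevant: ✗, needs weakening: v, u, y, w, x1, z1, v1 unused
unrestricted: ✓, simply typable at T2 → T2 → T2 → T3; W, C, E all held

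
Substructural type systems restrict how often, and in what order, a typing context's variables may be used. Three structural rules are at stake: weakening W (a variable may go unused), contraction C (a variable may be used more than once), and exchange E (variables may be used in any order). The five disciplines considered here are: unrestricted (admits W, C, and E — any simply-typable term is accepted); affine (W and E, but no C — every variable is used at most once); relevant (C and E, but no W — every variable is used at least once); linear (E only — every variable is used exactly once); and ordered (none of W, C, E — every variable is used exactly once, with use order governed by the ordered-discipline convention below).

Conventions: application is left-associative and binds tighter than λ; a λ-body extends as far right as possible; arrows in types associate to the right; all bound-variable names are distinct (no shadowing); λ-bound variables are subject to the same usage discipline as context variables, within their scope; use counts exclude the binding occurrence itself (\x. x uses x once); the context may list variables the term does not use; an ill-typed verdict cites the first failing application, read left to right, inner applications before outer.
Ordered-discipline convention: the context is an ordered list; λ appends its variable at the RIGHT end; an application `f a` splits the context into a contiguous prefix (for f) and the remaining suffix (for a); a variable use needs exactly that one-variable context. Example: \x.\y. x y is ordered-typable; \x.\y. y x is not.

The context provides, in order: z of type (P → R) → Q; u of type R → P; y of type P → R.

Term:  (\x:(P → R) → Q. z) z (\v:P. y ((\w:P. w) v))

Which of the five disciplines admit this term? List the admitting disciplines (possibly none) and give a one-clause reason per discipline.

admitted in: unrestricted
variable uses: z: 2, u: 0, y: 1, x (bound): 0, v (bound): 1, w (bound): 1
use order (left to right): z, z, y, w, v
typing: ✓ — Q
ordered: ✗, z ×2 used more than once (contraction); needs weakening: u, x unused
linear: ✗, z ×2 used more than once (contraction); needs weakening: u, x unused
affine: ✗, z ×2 used more than once (contraction)
relevant: ✗, needs weakening: u, x unused
unrestricted: ✓, type-checks (Q) and nothing is barred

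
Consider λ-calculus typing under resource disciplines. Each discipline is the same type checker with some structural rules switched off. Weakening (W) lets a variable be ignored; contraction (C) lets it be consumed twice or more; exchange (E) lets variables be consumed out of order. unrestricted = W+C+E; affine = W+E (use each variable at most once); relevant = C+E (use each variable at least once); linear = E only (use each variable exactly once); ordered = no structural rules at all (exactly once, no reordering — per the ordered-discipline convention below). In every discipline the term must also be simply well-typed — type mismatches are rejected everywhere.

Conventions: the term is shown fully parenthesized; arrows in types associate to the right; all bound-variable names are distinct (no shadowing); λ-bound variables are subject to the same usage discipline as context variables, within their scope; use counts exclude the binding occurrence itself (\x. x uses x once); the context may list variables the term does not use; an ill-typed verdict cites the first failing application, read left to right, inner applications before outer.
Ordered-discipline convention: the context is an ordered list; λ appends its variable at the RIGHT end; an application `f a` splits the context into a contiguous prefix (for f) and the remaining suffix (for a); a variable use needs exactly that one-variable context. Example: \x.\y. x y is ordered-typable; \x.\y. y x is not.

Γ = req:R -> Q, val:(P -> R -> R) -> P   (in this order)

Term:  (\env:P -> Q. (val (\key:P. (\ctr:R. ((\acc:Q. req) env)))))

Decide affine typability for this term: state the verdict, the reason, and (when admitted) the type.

no — the type mismatch rejects it
use counts: req: 1×, val: 1×, env (λ-bound): 1×, key (λ-bound): 0×, ctr (λ-bound): 0×, acc (λ-bound): 0×
uses in reading order: val, req, env
typing: ill-typed: argument of type P -> Q where Q is required
all disciplines: ordered ✗ · linear ✗ · affine ✗ · relevant ✗ · unrestricted ✗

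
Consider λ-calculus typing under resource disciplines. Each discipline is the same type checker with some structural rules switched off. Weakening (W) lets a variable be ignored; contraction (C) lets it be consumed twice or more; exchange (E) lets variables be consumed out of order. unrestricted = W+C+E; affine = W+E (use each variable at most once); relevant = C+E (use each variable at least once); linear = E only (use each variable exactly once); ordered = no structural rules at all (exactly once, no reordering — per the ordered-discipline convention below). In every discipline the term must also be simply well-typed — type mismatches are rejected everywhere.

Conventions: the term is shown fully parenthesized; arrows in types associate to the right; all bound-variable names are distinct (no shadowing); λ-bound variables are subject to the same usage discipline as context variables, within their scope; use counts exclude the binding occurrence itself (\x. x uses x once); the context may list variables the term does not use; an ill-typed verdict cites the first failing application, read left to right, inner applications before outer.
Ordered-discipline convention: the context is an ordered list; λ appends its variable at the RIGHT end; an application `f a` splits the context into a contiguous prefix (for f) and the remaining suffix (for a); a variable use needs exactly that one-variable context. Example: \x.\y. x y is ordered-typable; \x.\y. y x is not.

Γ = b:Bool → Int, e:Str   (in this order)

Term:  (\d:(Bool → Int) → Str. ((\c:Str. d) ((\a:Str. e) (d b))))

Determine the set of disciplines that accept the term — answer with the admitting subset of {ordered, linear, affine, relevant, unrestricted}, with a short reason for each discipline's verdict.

accepted by: unrestricted
variable uses: b=1, e=1, d (λ-bound)=2, c (λ-bound)=0, a (λ-bound)=0
use order (left to right): d, e, d, b
typing: the term checks, with type ((Bool → Int) → Str) → (Bool → Int) → Str
ordered: ✗, repeated use of d ×2; needs weakening: c, a unused
linear: ✗, repeated use of d ×2; needs weakening: c, a unused
affine: ✗, repeated use of d ×2
relevant: ✗, needs weakening: c, a unused
unrestricted: ✓, type-checks (((Bool → Int) → Str) → (Bool → Int) → Str) and nothing is barred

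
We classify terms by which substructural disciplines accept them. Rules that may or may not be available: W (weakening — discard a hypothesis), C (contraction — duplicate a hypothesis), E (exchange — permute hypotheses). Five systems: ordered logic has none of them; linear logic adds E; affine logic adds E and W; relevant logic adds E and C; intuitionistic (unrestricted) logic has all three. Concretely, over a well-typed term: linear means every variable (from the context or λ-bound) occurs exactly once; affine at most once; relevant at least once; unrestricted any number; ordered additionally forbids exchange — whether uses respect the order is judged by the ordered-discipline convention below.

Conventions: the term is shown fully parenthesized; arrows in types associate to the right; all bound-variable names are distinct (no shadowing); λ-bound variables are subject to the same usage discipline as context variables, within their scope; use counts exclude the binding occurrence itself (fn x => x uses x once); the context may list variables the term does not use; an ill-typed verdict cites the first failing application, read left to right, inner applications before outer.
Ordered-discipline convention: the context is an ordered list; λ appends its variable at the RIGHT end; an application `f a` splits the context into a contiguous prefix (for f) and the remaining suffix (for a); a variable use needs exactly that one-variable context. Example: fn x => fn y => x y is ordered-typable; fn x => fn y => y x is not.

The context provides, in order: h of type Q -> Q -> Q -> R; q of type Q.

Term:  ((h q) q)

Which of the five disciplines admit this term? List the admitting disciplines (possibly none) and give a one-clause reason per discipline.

accepted by: relevant, unrestricted
use counts: h: 1, q: 2
use order (left to right): h, q, q
typing: ✓ — Q -> R
ordered: ✗, q ×2 used more than once (contraction)
linear: ✗, q ×2 used more than once (contraction)
affine: ✗, q ×2 used more than once (contraction)
relevant: ✓, at least one use each (h, q)
unrestricted: ✓, typability at Q -> R is all that's needed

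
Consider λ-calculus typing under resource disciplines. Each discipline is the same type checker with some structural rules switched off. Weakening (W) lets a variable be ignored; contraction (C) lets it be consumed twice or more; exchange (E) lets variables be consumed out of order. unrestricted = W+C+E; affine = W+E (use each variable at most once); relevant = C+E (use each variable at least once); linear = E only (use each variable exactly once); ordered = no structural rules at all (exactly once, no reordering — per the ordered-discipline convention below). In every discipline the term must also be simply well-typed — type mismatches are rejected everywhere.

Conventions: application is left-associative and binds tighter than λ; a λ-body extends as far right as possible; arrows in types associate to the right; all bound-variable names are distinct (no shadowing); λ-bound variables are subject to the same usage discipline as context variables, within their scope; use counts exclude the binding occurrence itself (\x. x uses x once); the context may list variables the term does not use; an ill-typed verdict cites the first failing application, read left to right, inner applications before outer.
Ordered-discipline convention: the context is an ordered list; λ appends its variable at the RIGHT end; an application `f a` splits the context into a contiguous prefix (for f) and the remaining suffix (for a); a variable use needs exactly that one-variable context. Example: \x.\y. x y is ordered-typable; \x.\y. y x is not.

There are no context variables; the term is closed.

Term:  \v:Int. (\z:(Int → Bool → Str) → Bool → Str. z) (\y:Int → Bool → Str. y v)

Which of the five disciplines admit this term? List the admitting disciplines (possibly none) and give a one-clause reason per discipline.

admitting disciplines: linear, affine, relevant, unrestricted
usage: v [bound]: 1×; z [bound]: 1×; y [bound]: 1×
order of uses: z, y, v
typing: well-typed at Int → (Int → Bool → Str) → Bool → Str
ordered ✗ (use order z, y, v needs exchange)
linear ✓ (exactly-once usage across v, z, y)
affine ✓ (none of v, z, y used more than once)
relevant ✓ (none of v, z, y goes unused)
unrestricted ✓ (simply typable at Int → (Int → Bool → Str) → Bool → Str; W, C, E all held)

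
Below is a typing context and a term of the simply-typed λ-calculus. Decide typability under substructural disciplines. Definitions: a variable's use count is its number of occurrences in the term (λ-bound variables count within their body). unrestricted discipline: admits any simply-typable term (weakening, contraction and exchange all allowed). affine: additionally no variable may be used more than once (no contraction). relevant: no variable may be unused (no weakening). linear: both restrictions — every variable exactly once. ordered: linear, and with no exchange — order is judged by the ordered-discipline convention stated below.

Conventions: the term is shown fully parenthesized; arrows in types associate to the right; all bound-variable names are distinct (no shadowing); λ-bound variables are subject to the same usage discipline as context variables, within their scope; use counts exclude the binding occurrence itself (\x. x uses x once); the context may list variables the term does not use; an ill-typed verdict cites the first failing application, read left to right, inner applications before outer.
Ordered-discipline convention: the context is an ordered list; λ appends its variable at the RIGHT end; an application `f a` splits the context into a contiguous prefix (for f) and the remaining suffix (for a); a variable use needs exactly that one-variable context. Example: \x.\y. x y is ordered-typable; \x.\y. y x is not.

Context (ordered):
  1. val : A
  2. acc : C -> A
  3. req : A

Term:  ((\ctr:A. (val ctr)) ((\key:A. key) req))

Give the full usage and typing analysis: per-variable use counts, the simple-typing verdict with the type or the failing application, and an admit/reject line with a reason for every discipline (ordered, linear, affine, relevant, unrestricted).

counts: val: 1×, acc: 0×, req: 1×, ctr [bound]: 1×, key [bound]: 1×
left-to-right use order: val, ctr, key, req
typing: ill-typed: non-function type A applied to an argument
ordered ✗ (a type mismatch blocks all five)
linear ✗ (the type mismatch rejects it)
affine ✗ (not simply typable)
relevant ✗ (fails simple typing)
unrestricted ✗ (a type mismatch blocks all five)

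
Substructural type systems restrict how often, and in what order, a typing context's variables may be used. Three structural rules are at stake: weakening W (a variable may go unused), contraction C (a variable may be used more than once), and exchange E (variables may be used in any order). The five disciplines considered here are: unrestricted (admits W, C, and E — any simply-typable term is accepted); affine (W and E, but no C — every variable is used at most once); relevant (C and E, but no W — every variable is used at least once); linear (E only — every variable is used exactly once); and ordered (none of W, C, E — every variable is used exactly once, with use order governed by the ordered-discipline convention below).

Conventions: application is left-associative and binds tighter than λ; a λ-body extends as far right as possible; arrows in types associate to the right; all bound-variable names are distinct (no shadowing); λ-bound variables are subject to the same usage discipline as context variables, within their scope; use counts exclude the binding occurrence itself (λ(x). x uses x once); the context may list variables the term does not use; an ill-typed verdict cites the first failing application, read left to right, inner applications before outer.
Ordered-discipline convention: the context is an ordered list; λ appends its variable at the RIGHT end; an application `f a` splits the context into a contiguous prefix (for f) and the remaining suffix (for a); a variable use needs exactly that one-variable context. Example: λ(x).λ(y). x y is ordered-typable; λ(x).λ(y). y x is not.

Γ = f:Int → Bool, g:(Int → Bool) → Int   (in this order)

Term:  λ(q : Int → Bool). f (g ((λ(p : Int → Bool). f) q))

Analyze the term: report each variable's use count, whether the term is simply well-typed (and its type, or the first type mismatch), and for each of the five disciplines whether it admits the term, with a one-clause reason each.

variable uses: f ×2, g ×1, q (λ-bound) ×1, p (λ-bound) ×0
use order (left to right): f, g, f, q
typing: ✓ — (Int → Bool) → Bool
ordered: ✗, repeated use of f ×2; p left unused
linear: ✗, repeated use of f ×2; p left unused
affine: ✗, repeated use of f ×2
relevant: ✗, p left unused
unrestricted: ✓, typability at (Int → Bool) → Bool is all that's needed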